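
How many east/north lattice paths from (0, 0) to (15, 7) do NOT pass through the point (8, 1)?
Number of paths = 155100

Total paths from (0, 0) to (15, 7): C(22, 15) = 170544. Paths through (8, 1): (paths (0, 0) → (8, 1)) × (paths (8, 1) → (15, 7)) = C(9, 8) · C(13, 7) = 9 · 1716 = 15444. Avoidance count = 170544 − 15444 = 155100.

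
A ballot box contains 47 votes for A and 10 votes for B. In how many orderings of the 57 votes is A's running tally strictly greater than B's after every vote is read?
Strict-lead orderings = 28031083080

Total orderings of the 57 votes with 47 for A: C(57, 47) = 43183019880. By the Bertrand ballot formula (Cycle Lemma / reflection principle), the number of orderings in which A is strictly ahead of B throughout is (p − q)/(p + q) · C(p + q, p) = (47 − 10)/(47 + 10) · 43183019880 = 28031083080.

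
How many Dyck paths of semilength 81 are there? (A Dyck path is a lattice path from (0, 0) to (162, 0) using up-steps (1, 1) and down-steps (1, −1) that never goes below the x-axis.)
C_81 = 4462290049988320482463241297506133183499654740

These Dyck paths are counted by the Catalan number C_n = (1/(n + 1)) · C(2n, n). For n = 81: C_81 = (1/82) · C(162, 81) = 365907784099042279561985786395502921046971688680/82 = 4462290049988320482463241297506133183499654740.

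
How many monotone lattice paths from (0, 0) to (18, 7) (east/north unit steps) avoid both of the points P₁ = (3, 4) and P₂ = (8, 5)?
Number of paths = 381058

Inclusion–exclusion. Total paths: C(25, 18) = 480700. Through P₁: C(7, 3)·C(18, 15) = 28560. Through P₂: C(13, 8)·C(12, 10) = 84942. Since P₁ is strictly southwest of P₂, a monotone path through both must visit P₁ then P₂; paths through both = C(7, 3)·C(6, 5)·C(12, 10) = 13860. Avoid both = 480700 − 28560 − 84942 + 13860 = 381058.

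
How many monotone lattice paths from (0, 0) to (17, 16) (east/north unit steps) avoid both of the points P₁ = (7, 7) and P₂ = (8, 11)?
Number of paths = 732800970

Inclusion–exclusion. Total paths: C(33, 17) = 1166803110. Through P₁: C(14, 7)·C(19, 10) = 317041296. Through P₂: C(19, 8)·C(14, 9) = 151315164. Since P₁ is strictly southwest of P₂, a monotone path through both must visit P₁ then P₂; paths through both = C(14, 7)·C(5, 1)·C(14, 9) = 34354320. Avoid both = 1166803110 − 317041296 − 151315164 + 34354320 = 732800970.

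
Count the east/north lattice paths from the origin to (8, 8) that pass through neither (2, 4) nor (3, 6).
Number of paths = 8901

Inclusion–exclusion. Total paths: C(16, 8) = 12870. Through P₁: C(6, 2)·C(10, 6) = 3150. Through P₂: C(9, 3)·C(7, 5) = 1764. Since P₁ is strictly southwest of P₂, a monotone path through both must visit P₁ then P₂; paths through both = C(6, 2)·C(3, 1)·C(7, 5) = 945. Avoid both = 12870 − 3150 − 1764 + 945 = 8901.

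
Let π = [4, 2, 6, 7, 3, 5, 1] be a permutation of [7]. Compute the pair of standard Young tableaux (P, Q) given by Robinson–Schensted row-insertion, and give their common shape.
P = [1, 3, 5] / [2, 6, 7] / [4];  Q = [1, 3, 4] / [2, 5, 6] / [7];  common shape = (3, 3, 1)

Row-insert the values π_1, π_2, … into P one at a time, bumping the leftmost entry strictly greater than the inserted value down to the next row. The recording tableau Q records, in position (i, j), the step at which that cell was added to P.
  Insert 4 (step 1): P = [4];  Q = [1]
  Insert 2 (step 2): P = [2] / [4];  Q = [1] / [2]
  Insert 6 (step 3): P = [2, 6] / [4];  Q = [1, 3] / [2]
  Insert 7 (step 4): P = [2, 6, 7] / [4];  Q = [1, 3, 4] / [2]
  Insert 3 (step 5): P = [2, 3, 7] / [4, 6];  Q = [1, 3, 4] / [2, 5]
  Insert 5 (step 6): P = [2, 3, 5] / [4, 6, 7];  Q = [1, 3, 4] / [2, 5, 6]
  Insert 1 (step 7): P = [1, 3, 5] / [2, 6, 7] / [4];  Q = [1, 3, 4] / [2, 5, 6] / [7]
Final shape: (3, 3, 1).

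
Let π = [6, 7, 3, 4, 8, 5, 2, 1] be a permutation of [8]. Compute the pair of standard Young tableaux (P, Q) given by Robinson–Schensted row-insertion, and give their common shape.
P = [1, 4, 5] / [2, 7, 8] / [3] / [6];  Q = [1, 2, 5] / [3, 4, 6] / [7] / [8];  common shape = (3, 3, 1, 1)

Row-insert the values π_1, π_2, … into P one at a time, bumping the leftmost entry strictly greater than the inserted value down to the next row. The recording tableau Q records, in position (i, j), the step at which that cell was added to P.
  Insert 6 (step 1): P = [6];  Q = [1]
  Insert 7 (step 2): P = [6, 7];  Q = [1, 2]
  Insert 3 (step 3): P = [3, 7] / [6];  Q = [1, 2] / [3]
  Insert 4 (step 4): P = [3, 4] / [6, 7];  Q = [1, 2] / [3, 4]
  Insert 8 (step 5): P = [3, 4, 8] / [6, 7];  Q = [1, 2, 5] / [3, 4]
  Insert 5 (step 6): P = [3, 4, 5] / [6, 7, 8];  Q = [1, 2, 5] / [3, 4, 6]
  Insert 2 (step 7): P = [2, 4, 5] / [3, 7, 8] / [6];  Q = [1, 2, 5] / [3, 4, 6] / [7]
  Insert 1 (step 8): P = [1, 4, 5] / [2, 7, 8] / [3] / [6];  Q = [1, 2, 5] / [3, 4, 6] / [7] / [8]
Final shape: (3, 3, 1, 1).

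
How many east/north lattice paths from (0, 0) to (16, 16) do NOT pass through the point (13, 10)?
Number of paths = 504978846

Total paths from (0, 0) to (16, 16): C(32, 16) = 601080390. Paths through (13, 10): (paths (0, 0) → (13, 10)) × (paths (13, 10) → (16, 16)) = C(23, 13) · C(9, 3) = 1144066 · 84 = 96101544. Avoidance count = 601080390 − 96101544 = 504978846.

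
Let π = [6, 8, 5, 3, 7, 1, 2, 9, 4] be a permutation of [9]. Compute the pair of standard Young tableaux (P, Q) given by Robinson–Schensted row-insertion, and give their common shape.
P = [1, 2, 4] / [3, 7, 9] / [5, 8] / [6];  Q = [1, 2, 8] / [3, 5, 9] / [4, 7] / [6];  common shape = (3, 3, 2, 1)

Row-insert the values π_1, π_2, … into P one at a time, bumping the leftmost entry strictly greater than the inserted value down to the next row. The recording tableau Q records, in position (i, j), the step at which that cell was added to P.
  Insert 6 (step 1): P = [6];  Q = [1]
  Insert 8 (step 2): P = [6, 8];  Q = [1, 2]
  Insert 5 (step 3): P = [5, 8] / [6];  Q = [1, 2] / [3]
  Insert 3 (step 4): P = [3, 8] / [5] / [6];  Q = [1, 2] / [3] / [4]
  Insert 7 (step 5): P = [3, 7] / [5, 8] / [6];  Q = [1, 2] / [3, 5] / [4]
  Insert 1 (step 6): P = [1, 7] / [3, 8] / [5] / [6];  Q = [1, 2] / [3, 5] / [4] / [6]
  Insert 2 (step 7): P = [1, 2] / [3, 7] / [5, 8] / [6];  Q = [1, 2] / [3, 5] / [4, 7] / [6]
  Insert 9 (step 8): P = [1, 2, 9] / [3, 7] / [5, 8] / [6];  Q = [1, 2, 8] / [3, 5] / [4, 7] / [6]
  Insert 4 (step 9): P = [1, 2, 4] / [3, 7, 9] / [5, 8] / [6];  Q = [1, 2, 8] / [3, 5, 9] / [4, 7] / [6]
Final shape: (3, 3, 2, 1).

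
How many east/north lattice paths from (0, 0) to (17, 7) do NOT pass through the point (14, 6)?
Number of paths = 191064

Total paths from (0, 0) to (17, 7): C(24, 17) = 346104. Paths through (14, 6): (paths (0, 0) → (14, 6)) × (paths (14, 6) → (17, 7)) = C(20, 14) · C(4, 3) = 38760 · 4 = 155040. Avoidance count = 346104 − 155040 = 191064.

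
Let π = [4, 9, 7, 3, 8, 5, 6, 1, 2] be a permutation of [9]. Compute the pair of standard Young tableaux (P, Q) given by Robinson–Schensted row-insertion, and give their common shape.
P = [1, 2, 6] / [3, 5, 8] / [4, 7] / [9];  Q = [1, 2, 5] / [3, 6, 7] / [4, 9] / [8];  common shape = (3, 3, 2, 1)

Row-insert the values π_1, π_2, … into P one at a time, bumping the leftmost entry strictly greater than the inserted value down to the next row. The recording tableau Q records, in position (i, j), the step at which that cell was added to P.
  Insert 4 (step 1): P = [4];  Q = [1]
  Insert 9 (step 2): P = [4, 9];  Q = [1, 2]
  Insert 7 (step 3): P = [4, 7] / [9];  Q = [1, 2] / [3]
  Insert 3 (step 4): P = [3, 7] / [4] / [9];  Q = [1, 2] / [3] / [4]
  Insert 8 (step 5): P = [3, 7, 8] / [4] / [9];  Q = [1, 2, 5] / [3] / [4]
  Insert 5 (step 6): P = [3, 5, 8] / [4, 7] / [9];  Q = [1, 2, 5] / [3, 6] / [4]
  Insert 6 (step 7): P = [3, 5, 6] / [4, 7, 8] / [9];  Q = [1, 2, 5] / [3, 6, 7] / [4]
  Insert 1 (step 8): P = [1, 5, 6] / [3, 7, 8] / [4] / [9];  Q = [1, 2, 5] / [3, 6, 7] / [4] / [8]
  Insert 2 (step 9): P = [1, 2, 6] / [3, 5, 8] / [4, 7] / [9];  Q = [1, 2, 5] / [3, 6, 7] / [4, 9] / [8]
Final shape: (3, 3, 2, 1).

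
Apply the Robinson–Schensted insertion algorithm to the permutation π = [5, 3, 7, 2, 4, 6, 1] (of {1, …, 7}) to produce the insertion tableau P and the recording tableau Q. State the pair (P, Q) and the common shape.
P = [1, 4, 6] / [2, 7] / [3] / [5];  Q = [1, 3, 6] / [2, 5] / [4] / [7];  common shape = (3, 2, 1, 1)

Row-insert the values π_1, π_2, … into P one at a time, bumping the leftmost entry strictly greater than the inserted value down to the next row. The recording tableau Q records, in position (i, j), the step at which that cell was added to P.
  Insert 5 (step 1): P = [5];  Q = [1]
  Insert 3 (step 2): P = [3] / [5];  Q = [1] / [2]
  Insert 7 (step 3): P = [3, 7] / [5];  Q = [1, 3] / [2]
  Insert 2 (step 4): P = [2, 7] / [3] / [5];  Q = [1, 3] / [2] / [4]
  Insert 4 (step 5): P = [2, 4] / [3, 7] / [5];  Q = [1, 3] / [2, 5] / [4]
  Insert 6 (step 6): P = [2, 4, 6] / [3, 7] / [5];  Q = [1, 3, 6] / [2, 5] / [4]
  Insert 1 (step 7): P = [1, 4, 6] / [2, 7] / [3] / [5];  Q = [1, 3, 6] / [2, 5] / [4] / [7]
Final shape: (3, 2, 1, 1).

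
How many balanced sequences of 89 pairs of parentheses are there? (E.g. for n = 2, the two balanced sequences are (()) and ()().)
C_89 = 254224158304000796523953440778841647086547372026600

These balanced parentheses are counted by the Catalan number C_n = (1/(n + 1)) · C(2n, n). For n = 89: C_89 = (1/90) · C(178, 89) = 22880174247360071687155809670095748237789263482394000/90 = 254224158304000796523953440778841647086547372026600.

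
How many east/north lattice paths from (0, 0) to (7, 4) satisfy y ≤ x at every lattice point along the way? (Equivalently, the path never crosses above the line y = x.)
Number of paths = 165

By the reflection principle (André's argument), the number of monotone paths to (7, 4) with n ≤ m that never go above y = x is C(11, 7) − C(11, 8) = 330 − 165 = 165.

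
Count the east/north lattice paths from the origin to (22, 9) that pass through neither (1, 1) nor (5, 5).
Number of paths = 10905465

Inclusion–exclusion. Total paths: C(31, 22) = 20160075. Through P₁: C(2, 1)·C(29, 21) = 8584290. Through P₂: C(10, 5)·C(21, 17) = 1508220. Since P₁ is strictly southwest of P₂, a monotone path through both must visit P₁ then P₂; paths through both = C(2, 1)·C(8, 4)·C(21, 17) = 837900. Avoid both = 20160075 − 8584290 − 1508220 + 837900 = 10905465.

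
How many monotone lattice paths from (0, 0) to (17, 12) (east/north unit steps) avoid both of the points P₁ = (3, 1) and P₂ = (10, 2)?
Number of paths = 33405103

Inclusion–exclusion. Total paths: C(29, 17) = 51895935. Through P₁: C(4, 3)·C(25, 14) = 17829600. Through P₂: C(12, 10)·C(17, 7) = 1283568. Since P₁ is strictly southwest of P₂, a monotone path through both must visit P₁ then P₂; paths through both = C(4, 3)·C(8, 7)·C(17, 7) = 622336. Avoid both = 51895935 − 17829600 − 1283568 + 622336 = 33405103.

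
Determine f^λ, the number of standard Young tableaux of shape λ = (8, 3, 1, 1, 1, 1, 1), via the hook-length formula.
# SYT of shape (8, 3, 1, 1, 1, 1, 1) = 115830

Hook-length formula: f^λ = n! / Π hook(c), product over all cells c of the Young diagram. For λ = (8, 3, 1, 1, 1, 1, 1), n = 16 boxes. Hook lengths by row (left-to-right, top-to-bottom): [14, 8, 7, 5, 4, 3, 2, 1]; [8, 2, 1]; [5]; [4]; [3]; [2]; [1]. Product of hooks = 180633600. So f^λ = 16! / 180633600 = 20922789888000 / 180633600 = 115830.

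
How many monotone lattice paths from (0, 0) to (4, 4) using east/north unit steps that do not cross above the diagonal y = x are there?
C_4 = 14

These NE paths below the diagonal are counted by the Catalan number C_n = (1/(n + 1)) · C(2n, n). For n = 4: C_4 = (1/5) · C(8, 4) = 70/5 = 14.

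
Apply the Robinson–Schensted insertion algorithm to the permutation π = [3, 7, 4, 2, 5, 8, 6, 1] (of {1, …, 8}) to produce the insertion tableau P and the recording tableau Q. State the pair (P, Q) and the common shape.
P = [1, 4, 5, 6] / [2, 8] / [3] / [7];  Q = [1, 2, 5, 6] / [3, 7] / [4] / [8];  common shape = (4, 2, 1, 1)

Row-insert the values π_1, π_2, … into P one at a time, bumping the leftmost entry strictly greater than the inserted value down to the next row. The recording tableau Q records, in position (i, j), the step at which that cell was added to P.
  Insert 3 (step 1): P = [3];  Q = [1]
  Insert 7 (step 2): P = [3, 7];  Q = [1, 2]
  Insert 4 (step 3): P = [3, 4] / [7];  Q = [1, 2] / [3]
  Insert 2 (step 4): P = [2, 4] / [3] / [7];  Q = [1, 2] / [3] / [4]
  Insert 5 (step 5): P = [2, 4, 5] / [3] / [7];  Q = [1, 2, 5] / [3] / [4]
  Insert 8 (step 6): P = [2, 4, 5, 8] / [3] / [7];  Q = [1, 2, 5, 6] / [3] / [4]
  Insert 6 (step 7): P = [2, 4, 5, 6] / [3, 8] / [7];  Q = [1, 2, 5, 6] / [3, 7] / [4]
  Insert 1 (step 8): P = [1, 4, 5, 6] / [2, 8] / [3] / [7];  Q = [1, 2, 5, 6] / [3, 7] / [4] / [8]
Final shape: (4, 2, 1, 1).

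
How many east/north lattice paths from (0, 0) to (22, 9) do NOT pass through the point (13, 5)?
Number of paths = 14033955

Total paths from (0, 0) to (22, 9): C(31, 22) = 20160075. Paths through (13, 5): (paths (0, 0) → (13, 5)) × (paths (13, 5) → (22, 9)) = C(18, 13) · C(13, 9) = 8568 · 715 = 6126120. Avoidance count = 20160075 − 6126120 = 14033955.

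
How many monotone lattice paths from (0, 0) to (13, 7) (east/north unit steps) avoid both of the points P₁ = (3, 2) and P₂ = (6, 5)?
Number of paths = 38058

Inclusion–exclusion. Total paths: C(20, 13) = 77520. Through P₁: C(5, 3)·C(15, 10) = 30030. Through P₂: C(11, 6)·C(9, 7) = 16632. Since P₁ is strictly southwest of P₂, a monotone path through both must visit P₁ then P₂; paths through both = C(5, 3)·C(6, 3)·C(9, 7) = 7200. Avoid both = 77520 − 30030 − 16632 + 7200 = 38058.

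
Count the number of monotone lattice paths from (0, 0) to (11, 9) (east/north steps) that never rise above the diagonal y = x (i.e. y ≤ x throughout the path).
Number of paths = 41990

By the reflection principle (André's argument), the number of monotone paths to (11, 9) with n ≤ m that never go above y = x is C(20, 11) − C(20, 12) = 167960 − 125970 = 41990.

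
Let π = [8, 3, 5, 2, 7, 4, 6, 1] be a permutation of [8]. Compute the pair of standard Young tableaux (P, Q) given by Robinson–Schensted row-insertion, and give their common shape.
P = [1, 4, 6] / [2, 5, 7] / [3] / [8];  Q = [1, 3, 5] / [2, 6, 7] / [4] / [8];  common shape = (3, 3, 1, 1)

Row-insert the values π_1, π_2, … into P one at a time, bumping the leftmost entry strictly greater than the inserted value down to the next row. The recording tableau Q records, in position (i, j), the step at which that cell was added to P.
  Insert 8 (step 1): P = [8];  Q = [1]
  Insert 3 (step 2): P = [3] / [8];  Q = [1] / [2]
  Insert 5 (step 3): P = [3, 5] / [8];  Q = [1, 3] / [2]
  Insert 2 (step 4): P = [2, 5] / [3] / [8];  Q = [1, 3] / [2] / [4]
  Insert 7 (step 5): P = [2, 5, 7] / [3] / [8];  Q = [1, 3, 5] / [2] / [4]
  Insert 4 (step 6): P = [2, 4, 7] / [3, 5] / [8];  Q = [1, 3, 5] / [2, 6] / [4]
  Insert 6 (step 7): P = [2, 4, 6] / [3, 5, 7] / [8];  Q = [1, 3, 5] / [2, 6, 7] / [4]
  Insert 1 (step 8): P = [1, 4, 6] / [2, 5, 7] / [3] / [8];  Q = [1, 3, 5] / [2, 6, 7] / [4] / [8]
Final shape: (3, 3, 1, 1).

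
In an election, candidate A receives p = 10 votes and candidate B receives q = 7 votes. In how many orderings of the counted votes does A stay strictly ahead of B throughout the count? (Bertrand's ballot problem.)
Strict-lead orderings = 3432

Total orderings of the 17 votes with 10 for A: C(17, 10) = 19448. By the Bertrand ballot formula (Cycle Lemma / reflection principle), the number of orderings in which A is strictly ahead of B throughout is (p − q)/(p + q) · C(p + q, p) = (10 − 7)/(10 + 7) · 19448 = 3432.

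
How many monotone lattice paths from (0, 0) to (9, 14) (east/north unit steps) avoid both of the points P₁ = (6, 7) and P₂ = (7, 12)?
Number of paths = 370718

Inclusion–exclusion. Total paths: C(23, 9) = 817190. Through P₁: C(13, 6)·C(10, 3) = 205920. Through P₂: C(19, 7)·C(4, 2) = 302328. Since P₁ is strictly southwest of P₂, a monotone path through both must visit P₁ then P₂; paths through both = C(13, 6)·C(6, 1)·C(4, 2) = 61776. Avoid both = 817190 − 205920 − 302328 + 61776 = 370718.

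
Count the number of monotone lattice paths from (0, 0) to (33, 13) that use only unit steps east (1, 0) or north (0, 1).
Number of paths = 101766230790

A monotone lattice path from (0, 0) to (33, 13) consists of 33 east steps and 13 north steps in some order, so it is determined by which 33 of the 46 steps are east. The count is C(46, 33) = 101766230790.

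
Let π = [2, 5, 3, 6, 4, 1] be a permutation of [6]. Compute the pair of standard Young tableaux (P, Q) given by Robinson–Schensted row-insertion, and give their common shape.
P = [1, 3, 4] / [2, 6] / [5];  Q = [1, 2, 4] / [3, 5] / [6];  common shape = (3, 2, 1)

Row-insert the values π_1, π_2, … into P one at a time, bumping the leftmost entry strictly greater than the inserted value down to the next row. The recording tableau Q records, in position (i, j), the step at which that cell was added to P.
  Insert 2 (step 1): P = [2];  Q = [1]
  Insert 5 (step 2): P = [2, 5];  Q = [1, 2]
  Insert 3 (step 3): P = [2, 3] / [5];  Q = [1, 2] / [3]
  Insert 6 (step 4): P = [2, 3, 6] / [5];  Q = [1, 2, 4] / [3]
  Insert 4 (step 5): P = [2, 3, 4] / [5, 6];  Q = [1, 2, 4] / [3, 5]
  Insert 1 (step 6): P = [1, 3, 4] / [2, 6] / [5];  Q = [1, 2, 4] / [3, 5] / [6]
Final shape: (3, 2, 1).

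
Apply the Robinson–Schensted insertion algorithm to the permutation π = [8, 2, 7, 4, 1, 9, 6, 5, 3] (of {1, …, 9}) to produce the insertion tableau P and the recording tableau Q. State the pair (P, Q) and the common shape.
P = [1, 3, 5] / [2, 4] / [6, 9] / [7] / [8];  Q = [1, 3, 6] / [2, 7] / [4, 8] / [5] / [9];  common shape = (3, 2, 2, 1, 1)

Row-insert the values π_1, π_2, … into P one at a time, bumping the leftmost entry strictly greater than the inserted value down to the next row. The recording tableau Q records, in position (i, j), the step at which that cell was added to P.
  Insert 8 (step 1): P = [8];  Q = [1]
  Insert 2 (step 2): P = [2] / [8];  Q = [1] / [2]
  Insert 7 (step 3): P = [2, 7] / [8];  Q = [1, 3] / [2]
  Insert 4 (step 4): P = [2, 4] / [7] / [8];  Q = [1, 3] / [2] / [4]
  Insert 1 (step 5): P = [1, 4] / [2] / [7] / [8];  Q = [1, 3] / [2] / [4] / [5]
  Insert 9 (step 6): P = [1, 4, 9] / [2] / [7] / [8];  Q = [1, 3, 6] / [2] / [4] / [5]
  Insert 6 (step 7): P = [1, 4, 6] / [2, 9] / [7] / [8];  Q = [1, 3, 6] / [2, 7] / [4] / [5]
  Insert 5 (step 8): P = [1, 4, 5] / [2, 6] / [7, 9] / [8];  Q = [1, 3, 6] / [2, 7] / [4, 8] / [5]
  Insert 3 (step 9): P = [1, 3, 5] / [2, 4] / [6, 9] / [7] / [8];  Q = [1, 3, 6] / [2, 7] / [4, 8] / [5] / [9]
Final shape: (3, 2, 2, 1, 1).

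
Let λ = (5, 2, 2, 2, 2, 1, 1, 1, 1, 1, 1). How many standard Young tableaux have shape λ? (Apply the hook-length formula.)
# SYT of shape (5, 2, 2, 2, 2, 1, 1, 1, 1, 1, 1) = 1234506

Hook-length formula: f^λ = n! / Π hook(c), product over all cells c of the Young diagram. For λ = (5, 2, 2, 2, 2, 1, 1, 1, 1, 1, 1), n = 19 boxes. Hook lengths by row (left-to-right, top-to-bottom): [15, 8, 3, 2, 1]; [11, 4]; [10, 3]; [9, 2]; [8, 1]; [6]; [5]; [4]; [3]; [2]; [1]. Product of hooks = 98537472000. So f^λ = 19! / 98537472000 = 121645100408832000 / 98537472000 = 1234506.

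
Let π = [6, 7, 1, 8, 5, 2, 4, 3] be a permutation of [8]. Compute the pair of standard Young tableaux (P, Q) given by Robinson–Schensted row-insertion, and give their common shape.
P = [1, 2, 3] / [4, 7, 8] / [5] / [6];  Q = [1, 2, 4] / [3, 5, 7] / [6] / [8];  common shape = (3, 3, 1, 1)

Row-insert the values π_1, π_2, … into P one at a time, bumping the leftmost entry strictly greater than the inserted value down to the next row. The recording tableau Q records, in position (i, j), the step at which that cell was added to P.
  Insert 6 (step 1): P = [6];  Q = [1]
  Insert 7 (step 2): P = [6, 7];  Q = [1, 2]
  Insert 1 (step 3): P = [1, 7] / [6];  Q = [1, 2] / [3]
  Insert 8 (step 4): P = [1, 7, 8] / [6];  Q = [1, 2, 4] / [3]
  Insert 5 (step 5): P = [1, 5, 8] / [6, 7];  Q = [1, 2, 4] / [3, 5]
  Insert 2 (step 6): P = [1, 2, 8] / [5, 7] / [6];  Q = [1, 2, 4] / [3, 5] / [6]
  Insert 4 (step 7): P = [1, 2, 4] / [5, 7, 8] / [6];  Q = [1, 2, 4] / [3, 5, 7] / [6]
  Insert 3 (step 8): P = [1, 2, 3] / [4, 7, 8] / [5] / [6];  Q = [1, 2, 4] / [3, 5, 7] / [6] / [8]
Final shape: (3, 3, 1, 1).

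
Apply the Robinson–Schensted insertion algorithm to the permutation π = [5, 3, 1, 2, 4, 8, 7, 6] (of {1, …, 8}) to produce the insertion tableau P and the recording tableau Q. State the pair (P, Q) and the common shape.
P = [1, 2, 4, 6] / [3, 7] / [5, 8];  Q = [1, 4, 5, 6] / [2, 7] / [3, 8];  common shape = (4, 2, 2)

Row-insert the values π_1, π_2, … into P one at a time, bumping the leftmost entry strictly greater than the inserted value down to the next row. The recording tableau Q records, in position (i, j), the step at which that cell was added to P.
  Insert 5 (step 1): P = [5];  Q = [1]
  Insert 3 (step 2): P = [3] / [5];  Q = [1] / [2]
  Insert 1 (step 3): P = [1] / [3] / [5];  Q = [1] / [2] / [3]
  Insert 2 (step 4): P = [1, 2] / [3] / [5];  Q = [1, 4] / [2] / [3]
  Insert 4 (step 5): P = [1, 2, 4] / [3] / [5];  Q = [1, 4, 5] / [2] / [3]
  Insert 8 (step 6): P = [1, 2, 4, 8] / [3] / [5];  Q = [1, 4, 5, 6] / [2] / [3]
  Insert 7 (step 7): P = [1, 2, 4, 7] / [3, 8] / [5];  Q = [1, 4, 5, 6] / [2, 7] / [3]
  Insert 6 (step 8): P = [1, 2, 4, 6] / [3, 7] / [5, 8];  Q = [1, 4, 5, 6] / [2, 7] / [3, 8]
Final shape: (4, 2, 2).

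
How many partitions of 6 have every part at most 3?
p(6, parts ≤ 3) = 7

Partitions of 6 with all parts ≤ 3: 3+3, 3+2+1, 3+1+1+1, 2+2+2, 2+2+1+1, 2+1+1+1+1, 1+1+1+1+1+1. Count = 7.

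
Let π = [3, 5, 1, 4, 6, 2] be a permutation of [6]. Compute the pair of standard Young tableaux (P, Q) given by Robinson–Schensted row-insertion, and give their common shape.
P = [1, 2, 6] / [3, 4] / [5];  Q = [1, 2, 5] / [3, 4] / [6];  common shape = (3, 2, 1)

Row-insert the values π_1, π_2, … into P one at a time, bumping the leftmost entry strictly greater than the inserted value down to the next row. The recording tableau Q records, in position (i, j), the step at which that cell was added to P.
  Insert 3 (step 1): P = [3];  Q = [1]
  Insert 5 (step 2): P = [3, 5];  Q = [1, 2]
  Insert 1 (step 3): P = [1, 5] / [3];  Q = [1, 2] / [3]
  Insert 4 (step 4): P = [1, 4] / [3, 5];  Q = [1, 2] / [3, 4]
  Insert 6 (step 5): P = [1, 4, 6] / [3, 5];  Q = [1, 2, 5] / [3, 4]
  Insert 2 (step 6): P = [1, 2, 6] / [3, 4] / [5];  Q = [1, 2, 5] / [3, 4] / [6]
Final shape: (3, 2, 1).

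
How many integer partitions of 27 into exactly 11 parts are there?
p(27, 11 parts) = 219

Partitions of n into exactly k parts are in bijection with partitions of n − k into at most k parts (subtract 1 from each part). So p(27, exactly 11) = p(16, parts ≤ 11). Computing via the recurrence p(m, j) = p(m, j−1) + p(m−j, j) gives 219.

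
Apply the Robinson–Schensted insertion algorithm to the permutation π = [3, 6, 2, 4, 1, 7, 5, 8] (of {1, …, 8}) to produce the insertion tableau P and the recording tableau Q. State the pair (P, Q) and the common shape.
P = [1, 4, 5, 8] / [2, 6, 7] / [3];  Q = [1, 2, 6, 8] / [3, 4, 7] / [5];  common shape = (4, 3, 1)

Row-insert the values π_1, π_2, … into P one at a time, bumping the leftmost entry strictly greater than the inserted value down to the next row. The recording tableau Q records, in position (i, j), the step at which that cell was added to P.
  Insert 3 (step 1): P = [3];  Q = [1]
  Insert 6 (step 2): P = [3, 6];  Q = [1, 2]
  Insert 2 (step 3): P = [2, 6] / [3];  Q = [1, 2] / [3]
  Insert 4 (step 4): P = [2, 4] / [3, 6];  Q = [1, 2] / [3, 4]
  Insert 1 (step 5): P = [1, 4] / [2, 6] / [3];  Q = [1, 2] / [3, 4] / [5]
  Insert 7 (step 6): P = [1, 4, 7] / [2, 6] / [3];  Q = [1, 2, 6] / [3, 4] / [5]
  Insert 5 (step 7): P = [1, 4, 5] / [2, 6, 7] / [3];  Q = [1, 2, 6] / [3, 4, 7] / [5]
  Insert 8 (step 8): P = [1, 4, 5, 8] / [2, 6, 7] / [3];  Q = [1, 2, 6, 8] / [3, 4, 7] / [5]
Final shape: (4, 3, 1).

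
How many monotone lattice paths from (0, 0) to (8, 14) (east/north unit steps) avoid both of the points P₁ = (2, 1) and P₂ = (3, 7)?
Number of paths = 159966

Inclusion–exclusion. Total paths: C(22, 8) = 319770. Through P₁: C(3, 2)·C(19, 6) = 81396. Through P₂: C(10, 3)·C(12, 5) = 95040. Since P₁ is strictly southwest of P₂, a monotone path through both must visit P₁ then P₂; paths through both = C(3, 2)·C(7, 1)·C(12, 5) = 16632. Avoid both = 319770 − 81396 − 95040 + 16632 = 159966.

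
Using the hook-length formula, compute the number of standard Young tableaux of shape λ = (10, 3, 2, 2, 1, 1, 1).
# SYT of shape (10, 3, 2, 2, 1, 1, 1) = 24249225

Hook-length formula: f^λ = n! / Π hook(c), product over all cells c of the Young diagram. For λ = (10, 3, 2, 2, 1, 1, 1), n = 20 boxes. Hook lengths by row (left-to-right, top-to-bottom): [16, 12, 9, 7, 6, 5, 4, 3, 2, 1]; [8, 4, 1]; [6, 2]; [5, 1]; [3]; [2]; [1]. Product of hooks = 100329062400. So f^λ = 20! / 100329062400 = 2432902008176640000 / 100329062400 = 24249225.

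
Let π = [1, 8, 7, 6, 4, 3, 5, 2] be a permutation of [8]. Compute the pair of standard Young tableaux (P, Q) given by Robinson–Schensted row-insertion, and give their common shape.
P = [1, 2, 5] / [3] / [4] / [6] / [7] / [8];  Q = [1, 2, 7] / [3] / [4] / [5] / [6] / [8];  common shape = (3, 1, 1, 1, 1, 1)

Row-insert the values π_1, π_2, … into P one at a time, bumping the leftmost entry strictly greater than the inserted value down to the next row. The recording tableau Q records, in position (i, j), the step at which that cell was added to P.
  Insert 1 (step 1): P = [1];  Q = [1]
  Insert 8 (step 2): P = [1, 8];  Q = [1, 2]
  Insert 7 (step 3): P = [1, 7] / [8];  Q = [1, 2] / [3]
  Insert 6 (step 4): P = [1, 6] / [7] / [8];  Q = [1, 2] / [3] / [4]
  Insert 4 (step 5): P = [1, 4] / [6] / [7] / [8];  Q = [1, 2] / [3] / [4] / [5]
  Insert 3 (step 6): P = [1, 3] / [4] / [6] / [7] / [8];  Q = [1, 2] / [3] / [4] / [5] / [6]
  Insert 5 (step 7): P = [1, 3, 5] / [4] / [6] / [7] / [8];  Q = [1, 2, 7] / [3] / [4] / [5] / [6]
  Insert 2 (step 8): P = [1, 2, 5] / [3] / [4] / [6] / [7] / [8];  Q = [1, 2, 7] / [3] / [4] / [5] / [6] / [8]
Final shape: (3, 1, 1, 1, 1, 1).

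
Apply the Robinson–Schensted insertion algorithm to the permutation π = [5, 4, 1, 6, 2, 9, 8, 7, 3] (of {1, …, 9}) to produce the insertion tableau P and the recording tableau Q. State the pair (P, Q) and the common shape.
P = [1, 2, 3] / [4, 6, 7] / [5, 8] / [9];  Q = [1, 4, 6] / [2, 5, 7] / [3, 8] / [9];  common shape = (3, 3, 2, 1)

Row-insert the values π_1, π_2, … into P one at a time, bumping the leftmost entry strictly greater than the inserted value down to the next row. The recording tableau Q records, in position (i, j), the step at which that cell was added to P.
  Insert 5 (step 1): P = [5];  Q = [1]
  Insert 4 (step 2): P = [4] / [5];  Q = [1] / [2]
  Insert 1 (step 3): P = [1] / [4] / [5];  Q = [1] / [2] / [3]
  Insert 6 (step 4): P = [1, 6] / [4] / [5];  Q = [1, 4] / [2] / [3]
  Insert 2 (step 5): P = [1, 2] / [4, 6] / [5];  Q = [1, 4] / [2, 5] / [3]
  Insert 9 (step 6): P = [1, 2, 9] / [4, 6] / [5];  Q = [1, 4, 6] / [2, 5] / [3]
  Insert 8 (step 7): P = [1, 2, 8] / [4, 6, 9] / [5];  Q = [1, 4, 6] / [2, 5, 7] / [3]
  Insert 7 (step 8): P = [1, 2, 7] / [4, 6, 8] / [5, 9];  Q = [1, 4, 6] / [2, 5, 7] / [3, 8]
  Insert 3 (step 9): P = [1, 2, 3] / [4, 6, 7] / [5, 8] / [9];  Q = [1, 4, 6] / [2, 5, 7] / [3, 8] / [9]
Final shape: (3, 3, 2, 1).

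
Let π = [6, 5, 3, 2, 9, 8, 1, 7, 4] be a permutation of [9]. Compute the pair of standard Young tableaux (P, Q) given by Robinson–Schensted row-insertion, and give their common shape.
P = [1, 4] / [2, 7] / [3, 8] / [5, 9] / [6];  Q = [1, 5] / [2, 6] / [3, 8] / [4, 9] / [7];  common shape = (2, 2, 2, 2, 1)

Row-insert the values π_1, π_2, … into P one at a time, bumping the leftmost entry strictly greater than the inserted value down to the next row. The recording tableau Q records, in position (i, j), the step at which that cell was added to P.
  Insert 6 (step 1): P = [6];  Q = [1]
  Insert 5 (step 2): P = [5] / [6];  Q = [1] / [2]
  Insert 3 (step 3): P = [3] / [5] / [6];  Q = [1] / [2] / [3]
  Insert 2 (step 4): P = [2] / [3] / [5] / [6];  Q = [1] / [2] / [3] / [4]
  Insert 9 (step 5): P = [2, 9] / [3] / [5] / [6];  Q = [1, 5] / [2] / [3] / [4]
  Insert 8 (step 6): P = [2, 8] / [3, 9] / [5] / [6];  Q = [1, 5] / [2, 6] / [3] / [4]
  Insert 1 (step 7): P = [1, 8] / [2, 9] / [3] / [5] / [6];  Q = [1, 5] / [2, 6] / [3] / [4] / [7]
  Insert 7 (step 8): P = [1, 7] / [2, 8] / [3, 9] / [5] / [6];  Q = [1, 5] / [2, 6] / [3, 8] / [4] / [7]
  Insert 4 (step 9): P = [1, 4] / [2, 7] / [3, 8] / [5, 9] / [6];  Q = [1, 5] / [2, 6] / [3, 8] / [4, 9] / [7]
Final shape: (2, 2, 2, 2, 1).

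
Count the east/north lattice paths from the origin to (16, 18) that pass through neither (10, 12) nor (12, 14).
Number of paths = 1202012846

Inclusion–exclusion. Total paths: C(34, 16) = 2203961430. Through P₁: C(22, 10)·C(12, 6) = 597500904. Through P₂: C(26, 12)·C(8, 4) = 676039000. Since P₁ is strictly southwest of P₂, a monotone path through both must visit P₁ then P₂; paths through both = C(22, 10)·C(4, 2)·C(8, 4) = 271591320. Avoid both = 2203961430 − 597500904 − 676039000 + 271591320 = 1202012846.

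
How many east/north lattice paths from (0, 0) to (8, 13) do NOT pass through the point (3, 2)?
Number of paths = 159810

Total paths from (0, 0) to (8, 13): C(21, 8) = 203490. Paths through (3, 2): (paths (0, 0) → (3, 2)) × (paths (3, 2) → (8, 13)) = C(5, 3) · C(16, 5) = 10 · 4368 = 43680. Avoidance count = 203490 − 43680 = 159810.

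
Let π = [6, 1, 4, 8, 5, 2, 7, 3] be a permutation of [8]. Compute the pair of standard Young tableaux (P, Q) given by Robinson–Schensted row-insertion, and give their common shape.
P = [1, 2, 3, 7] / [4, 5] / [6, 8];  Q = [1, 3, 4, 7] / [2, 5] / [6, 8];  common shape = (4, 2, 2)

Row-insert the values π_1, π_2, … into P one at a time, bumping the leftmost entry strictly greater than the inserted value down to the next row. The recording tableau Q records, in position (i, j), the step at which that cell was added to P.
  Insert 6 (step 1): P = [6];  Q = [1]
  Insert 1 (step 2): P = [1] / [6];  Q = [1] / [2]
  Insert 4 (step 3): P = [1, 4] / [6];  Q = [1, 3] / [2]
  Insert 8 (step 4): P = [1, 4, 8] / [6];  Q = [1, 3, 4] / [2]
  Insert 5 (step 5): P = [1, 4, 5] / [6, 8];  Q = [1, 3, 4] / [2, 5]
  Insert 2 (step 6): P = [1, 2, 5] / [4, 8] / [6];  Q = [1, 3, 4] / [2, 5] / [6]
  Insert 7 (step 7): P = [1, 2, 5, 7] / [4, 8] / [6];  Q = [1, 3, 4, 7] / [2, 5] / [6]
  Insert 3 (step 8): P = [1, 2, 3, 7] / [4, 5] / [6, 8];  Q = [1, 3, 4, 7] / [2, 5] / [6, 8]
Final shape: (4, 2, 2).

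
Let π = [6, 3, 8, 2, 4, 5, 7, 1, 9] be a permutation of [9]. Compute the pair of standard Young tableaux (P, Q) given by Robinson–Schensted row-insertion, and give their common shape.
P = [1, 4, 5, 7, 9] / [2, 8] / [3] / [6];  Q = [1, 3, 6, 7, 9] / [2, 5] / [4] / [8];  common shape = (5, 2, 1, 1)

Row-insert the values π_1, π_2, … into P one at a time, bumping the leftmost entry strictly greater than the inserted value down to the next row. The recording tableau Q records, in position (i, j), the step at which that cell was added to P.
  Insert 6 (step 1): P = [6];  Q = [1]
  Insert 3 (step 2): P = [3] / [6];  Q = [1] / [2]
  Insert 8 (step 3): P = [3, 8] / [6];  Q = [1, 3] / [2]
  Insert 2 (step 4): P = [2, 8] / [3] / [6];  Q = [1, 3] / [2] / [4]
  Insert 4 (step 5): P = [2, 4] / [3, 8] / [6];  Q = [1, 3] / [2, 5] / [4]
  Insert 5 (step 6): P = [2, 4, 5] / [3, 8] / [6];  Q = [1, 3, 6] / [2, 5] / [4]
  Insert 7 (step 7): P = [2, 4, 5, 7] / [3, 8] / [6];  Q = [1, 3, 6, 7] / [2, 5] / [4]
  Insert 1 (step 8): P = [1, 4, 5, 7] / [2, 8] / [3] / [6];  Q = [1, 3, 6, 7] / [2, 5] / [4] / [8]
  Insert 9 (step 9): P = [1, 4, 5, 7, 9] / [2, 8] / [3] / [6];  Q = [1, 3, 6, 7, 9] / [2, 5] / [4] / [8]
Final shape: (5, 2, 1, 1).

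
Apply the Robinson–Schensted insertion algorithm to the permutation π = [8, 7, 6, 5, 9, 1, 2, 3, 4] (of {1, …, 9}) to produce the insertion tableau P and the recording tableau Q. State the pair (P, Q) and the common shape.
P = [1, 2, 3, 4] / [5, 9] / [6] / [7] / [8];  Q = [1, 5, 8, 9] / [2, 7] / [3] / [4] / [6];  common shape = (4, 2, 1, 1, 1)

Row-insert the values π_1, π_2, … into P one at a time, bumping the leftmost entry strictly greater than the inserted value down to the next row. The recording tableau Q records, in position (i, j), the step at which that cell was added to P.
  Insert 8 (step 1): P = [8];  Q = [1]
  Insert 7 (step 2): P = [7] / [8];  Q = [1] / [2]
  Insert 6 (step 3): P = [6] / [7] / [8];  Q = [1] / [2] / [3]
  Insert 5 (step 4): P = [5] / [6] / [7] / [8];  Q = [1] / [2] / [3] / [4]
  Insert 9 (step 5): P = [5, 9] / [6] / [7] / [8];  Q = [1, 5] / [2] / [3] / [4]
  Insert 1 (step 6): P = [1, 9] / [5] / [6] / [7] / [8];  Q = [1, 5] / [2] / [3] / [4] / [6]
  Insert 2 (step 7): P = [1, 2] / [5, 9] / [6] / [7] / [8];  Q = [1, 5] / [2, 7] / [3] / [4] / [6]
  Insert 3 (step 8): P = [1, 2, 3] / [5, 9] / [6] / [7] / [8];  Q = [1, 5, 8] / [2, 7] / [3] / [4] / [6]
  Insert 4 (step 9): P = [1, 2, 3, 4] / [5, 9] / [6] / [7] / [8];  Q = [1, 5, 8, 9] / [2, 7] / [3] / [4] / [6]
Final shape: (4, 2, 1, 1, 1).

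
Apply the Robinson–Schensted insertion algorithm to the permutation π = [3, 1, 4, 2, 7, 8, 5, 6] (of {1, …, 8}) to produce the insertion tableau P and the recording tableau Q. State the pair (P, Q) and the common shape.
P = [1, 2, 5, 6] / [3, 4, 7, 8];  Q = [1, 3, 5, 6] / [2, 4, 7, 8];  common shape = (4, 4)

Row-insert the values π_1, π_2, … into P one at a time, bumping the leftmost entry strictly greater than the inserted value down to the next row. The recording tableau Q records, in position (i, j), the step at which that cell was added to P.
  Insert 3 (step 1): P = [3];  Q = [1]
  Insert 1 (step 2): P = [1] / [3];  Q = [1] / [2]
  Insert 4 (step 3): P = [1, 4] / [3];  Q = [1, 3] / [2]
  Insert 2 (step 4): P = [1, 2] / [3, 4];  Q = [1, 3] / [2, 4]
  Insert 7 (step 5): P = [1, 2, 7] / [3, 4];  Q = [1, 3, 5] / [2, 4]
  Insert 8 (step 6): P = [1, 2, 7, 8] / [3, 4];  Q = [1, 3, 5, 6] / [2, 4]
  Insert 5 (step 7): P = [1, 2, 5, 8] / [3, 4, 7];  Q = [1, 3, 5, 6] / [2, 4, 7]
  Insert 6 (step 8): P = [1, 2, 5, 6] / [3, 4, 7, 8];  Q = [1, 3, 5, 6] / [2, 4, 7, 8]
Final shape: (4, 4).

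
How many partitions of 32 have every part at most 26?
p(32, parts ≤ 26) = 8330

Use the recurrence p(n, m) = p(n, m−1) + p(n−m, m): either the largest part is < m (count p(n, m−1)) or the largest part is exactly m (remove one copy of m, count p(n−m, m)). With p(0, ·) = 1 this gives p(32, parts ≤ 26) = 8330. (By conjugating Young diagrams, this also counts partitions of 32 into at most 26 parts.)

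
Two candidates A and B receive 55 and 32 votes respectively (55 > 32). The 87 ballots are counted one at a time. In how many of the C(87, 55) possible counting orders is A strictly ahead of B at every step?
Strict-lead orderings = 166792580167279119416034

Total orderings of the 87 votes with 55 for A: C(87, 55) = 630911064111012321269346. By the Bertrand ballot formula (Cycle Lemma / reflection principle), the number of orderings in which A is strictly ahead of B throughout is (p − q)/(p + q) · C(p + q, p) = (55 − 32)/(55 + 32) · 630911064111012321269346 = 166792580167279119416034.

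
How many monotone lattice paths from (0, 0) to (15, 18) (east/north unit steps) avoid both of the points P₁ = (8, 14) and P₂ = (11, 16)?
Number of paths = 784031295

Inclusion–exclusion. Total paths: C(33, 15) = 1037158320. Through P₁: C(22, 8)·C(11, 7) = 105524100. Through P₂: C(27, 11)·C(6, 4) = 195568425. Since P₁ is strictly southwest of P₂, a monotone path through both must visit P₁ then P₂; paths through both = C(22, 8)·C(5, 3)·C(6, 4) = 47965500. Avoid both = 1037158320 − 105524100 − 195568425 + 47965500 = 784031295.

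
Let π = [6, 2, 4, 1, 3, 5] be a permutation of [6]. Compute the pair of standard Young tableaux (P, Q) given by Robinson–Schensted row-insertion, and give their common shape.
P = [1, 3, 5] / [2, 4] / [6];  Q = [1, 3, 6] / [2, 5] / [4];  common shape = (3, 2, 1)

Row-insert the values π_1, π_2, … into P one at a time, bumping the leftmost entry strictly greater than the inserted value down to the next row. The recording tableau Q records, in position (i, j), the step at which that cell was added to P.
  Insert 6 (step 1): P = [6];  Q = [1]
  Insert 2 (step 2): P = [2] / [6];  Q = [1] / [2]
  Insert 4 (step 3): P = [2, 4] / [6];  Q = [1, 3] / [2]
  Insert 1 (step 4): P = [1, 4] / [2] / [6];  Q = [1, 3] / [2] / [4]
  Insert 3 (step 5): P = [1, 3] / [2, 4] / [6];  Q = [1, 3] / [2, 5] / [4]
  Insert 5 (step 6): P = [1, 3, 5] / [2, 4] / [6];  Q = [1, 3, 6] / [2, 5] / [4]
Final shape: (3, 2, 1).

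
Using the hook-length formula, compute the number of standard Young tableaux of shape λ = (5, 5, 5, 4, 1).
# SYT of shape (5, 5, 5, 4, 1) = 17736576

Hook-length formula: f^λ = n! / Π hook(c), product over all cells c of the Young diagram. For λ = (5, 5, 5, 4, 1), n = 20 boxes. Hook lengths by row (left-to-right, top-to-bottom): [9, 7, 6, 5, 3]; [8, 6, 5, 4, 2]; [7, 5, 4, 3, 1]; [5, 3, 2, 1]; [1]. Product of hooks = 137168640000. So f^λ = 20! / 137168640000 = 2432902008176640000 / 137168640000 = 17736576.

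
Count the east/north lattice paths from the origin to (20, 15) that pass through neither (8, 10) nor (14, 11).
Number of paths = 2105438916

Inclusion–exclusion. Total paths: C(35, 20) = 3247943160. Through P₁: C(18, 8)·C(17, 12) = 270774504. Through P₂: C(25, 14)·C(10, 6) = 936054000. Since P₁ is strictly southwest of P₂, a monotone path through both must visit P₁ then P₂; paths through both = C(18, 8)·C(7, 6)·C(10, 6) = 64324260. Avoid both = 3247943160 − 270774504 − 936054000 + 64324260 = 2105438916.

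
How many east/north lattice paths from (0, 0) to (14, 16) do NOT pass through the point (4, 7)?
Number of paths = 114937935

Total paths from (0, 0) to (14, 16): C(30, 14) = 145422675. Paths through (4, 7): (paths (0, 0) → (4, 7)) × (paths (4, 7) → (14, 16)) = C(11, 4) · C(19, 10) = 330 · 92378 = 30484740. Avoidance count = 145422675 − 30484740 = 114937935.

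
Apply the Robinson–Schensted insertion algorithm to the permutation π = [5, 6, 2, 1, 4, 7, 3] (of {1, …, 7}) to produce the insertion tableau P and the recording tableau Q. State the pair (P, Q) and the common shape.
P = [1, 3, 7] / [2, 4] / [5, 6];  Q = [1, 2, 6] / [3, 5] / [4, 7];  common shape = (3, 2, 2)

Row-insert the values π_1, π_2, … into P one at a time, bumping the leftmost entry strictly greater than the inserted value down to the next row. The recording tableau Q records, in position (i, j), the step at which that cell was added to P.
  Insert 5 (step 1): P = [5];  Q = [1]
  Insert 6 (step 2): P = [5, 6];  Q = [1, 2]
  Insert 2 (step 3): P = [2, 6] / [5];  Q = [1, 2] / [3]
  Insert 1 (step 4): P = [1, 6] / [2] / [5];  Q = [1, 2] / [3] / [4]
  Insert 4 (step 5): P = [1, 4] / [2, 6] / [5];  Q = [1, 2] / [3, 5] / [4]
  Insert 7 (step 6): P = [1, 4, 7] / [2, 6] / [5];  Q = [1, 2, 6] / [3, 5] / [4]
  Insert 3 (step 7): P = [1, 3, 7] / [2, 4] / [5, 6];  Q = [1, 2, 6] / [3, 5] / [4, 7]
Final shape: (3, 2, 2).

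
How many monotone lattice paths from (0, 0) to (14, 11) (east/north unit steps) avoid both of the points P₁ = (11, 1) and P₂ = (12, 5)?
Number of paths = 4282384

Inclusion–exclusion. Total paths: C(25, 14) = 4457400. Through P₁: C(12, 11)·C(13, 3) = 3432. Through P₂: C(17, 12)·C(8, 2) = 173264. Since P₁ is strictly southwest of P₂, a monotone path through both must visit P₁ then P₂; paths through both = C(12, 11)·C(5, 1)·C(8, 2) = 1680. Avoid both = 4457400 − 3432 − 173264 + 1680 = 4282384.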